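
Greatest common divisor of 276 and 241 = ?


276 = 1 * 241 + 35
241 = 6 * 35 + 31
35 = 1 * 31 + 4
31 = 7 * 4 + 3
4 = 1 * 3 + 1
3 = 3 * 1 + 0
GCD = 1


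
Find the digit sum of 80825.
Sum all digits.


8 + 0 + 8 + 2 + 5 = 23


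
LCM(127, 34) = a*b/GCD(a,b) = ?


GCD(127, 34) = 1
LCM = 127*34/1 = 4318/1 = 4318

LCM = 4318


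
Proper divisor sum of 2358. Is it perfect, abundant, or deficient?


Proper divisors: 1, 2, 3, 6, 9, 18, 131, 262, 393, 786, 1179
Sum = 1 + 2 + 3 + 6 + 9 + 18 + 131 + 262 + 393 + 786 + 1179 = 2790
2790 > 2358 → abundant

s(2358) = 2790 (abundant)


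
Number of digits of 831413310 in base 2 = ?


831413310 in base 2 = 110001100011100101110000111110
Number of digits = 30

30 digits (base 2)


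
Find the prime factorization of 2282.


2282 / 2 = 1141
1141 / 7 = 163
163 / 163 = 1
2282 = 2 × 7 × 163


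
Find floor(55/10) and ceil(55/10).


55/10 = 5.5000
floor = 5
ceil = 6

floor = 5, ceil = 6


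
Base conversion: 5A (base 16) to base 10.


5A (base 16) = 90 (decimal)
90 (decimal) = 90 (base 10)


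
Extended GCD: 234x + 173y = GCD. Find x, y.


Tabular extended Euclidean (each row: r = 234*s + 173*t):
r=234, s=1, t=0
r=173, s=0, t=1
q=1: r=61, s=1, t=-1   [234*(1) + 173*(-1) = 61]
q=2: r=51, s=-2, t=3   [234*(-2) + 173*(3) = 51]
q=1: r=10, s=3, t=-4   [234*(3) + 173*(-4) = 10]
q=5: r=1, s=-17, t=23   [234*(-17) + 173*(23) = 1]
q=10: r=0, s=173, t=-234   [234*(173) + 173*(-234) = 0]
GCD = 1; from the row with r=1: x=-17, y=23
Check: 234*(-17) + 173*(23) = -3978 + 3979 = 1

GCD = 1, x = -17, y = 23


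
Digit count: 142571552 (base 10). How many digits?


142571552 has 9 digits in base 10
floor(log10(142571552)) + 1 = floor(8.1540) + 1 = 9

9 digits (base 10)


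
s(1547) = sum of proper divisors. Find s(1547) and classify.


Proper divisors: 1, 7, 13, 17, 91, 119, 221
Sum = 1 + 7 + 13 + 17 + 91 + 119 + 221 = 469
469 < 1547 → deficient

s(1547) = 469 (deficient)


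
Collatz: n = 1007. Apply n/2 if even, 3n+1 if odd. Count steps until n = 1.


1007 → 3022 → 1511 → 4534 → 2267 → 6802 → 3401 → 10204 → 5102 → 2551 → 7654 → 3827 → 11482 → 5741 → 17224 → 8612 → 4306 → 2153 → 6460 → 3230 → 1615 → 4846 → 2423 → 7270 → 3635 → 10906 → 5453 → 16360 → 8180 → 4090 → 2045 → 6136 → 3068 → 1534 → 767 → 2302 → 1151 → 3454 → 1727 → 5182 → 2591 → 7774 → 3887 → 11662 → 5831 → 17494 → 8747 → 26242 → 13121 → 39364 → 19682 → 9841 → 29524 → 14762 → 7381 → 22144 → 11072 → 5536 → 2768 → 1384 → 692 → 346 → 173 → 520 → 260 → 130 → 65 → 196 → 98 → 49 → 148 → 74 → 37 → 112 → 56 → 28 → 14 → 7 → 22 → 11 → 34 → 17 → 52 → 26 → 13 → 40 → 20 → 10 → 5 → 16 → 8 → 4 → 2 → 1
Total steps = 93

93 steps


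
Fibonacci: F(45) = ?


Sequence: 1, 1, 2, 3, 5, 8, 13, 21, 34, 55, 89, 144, 233, 377, 610, 987, 1597, 2584, 4181, 6765, 10946, 17711, 28657, 46368, 75025, 121393, 196418, 317811, 514229, 832040, 1346269, 2178309, 3524578, 5702887, 9227465, 14930352, 24157817, 39088169, 63245986, 102334155, 165580141, 267914296, 433494437, 701408733, 1134903170
F(45) = 1134903170


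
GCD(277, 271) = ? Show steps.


277 = 1 * 271 + 6
271 = 45 * 6 + 1
6 = 6 * 1 + 0
GCD = 1


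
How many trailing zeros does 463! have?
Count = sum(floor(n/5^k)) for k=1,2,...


floor(463/5) = 92
floor(463/25) = 18
floor(463/125) = 3
Total = 113

113 trailing zeros


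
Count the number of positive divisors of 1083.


1083 = 3^1 × 19^2
d(1083) = (1+1) × (2+1) = 6

6 divisors


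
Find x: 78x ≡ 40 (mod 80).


GCD(78, 80) = 2 divides 40
Divide: 39x ≡ 20 (mod 40)
x ≡ 20 (mod 40)


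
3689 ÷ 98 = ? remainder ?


3689 = 98 * 37 + 63
Check: 3626 + 63 = 3689

q = 37, r = 63


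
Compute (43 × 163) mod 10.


43 × 163 = 7009
7009 mod 10 = 9


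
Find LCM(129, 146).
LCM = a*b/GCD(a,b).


GCD(129, 146) = 1
LCM = 129*146/1 = 18834/1 = 18834

LCM = 18834


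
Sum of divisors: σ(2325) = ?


Divisors of 2325: 1, 3, 5, 15, 25, 31, 75, 93, 155, 465, 775, 2325
Sum = 1 + 3 + 5 + 15 + 25 + 31 + 75 + 93 + 155 + 465 + 775 + 2325 = 3968

σ(2325) = 3968


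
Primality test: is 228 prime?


228 / 2 = 114 (exact division)
228 is NOT prime.

No, 228 is not prime


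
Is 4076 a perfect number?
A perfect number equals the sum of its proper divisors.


Proper divisors of 4076: 1, 2, 4, 1019, 2038
Sum = 1 + 2 + 4 + 1019 + 2038 = 3064

No, 4076 is not perfect (3064 ≠ 4076)


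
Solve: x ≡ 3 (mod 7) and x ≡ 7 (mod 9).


M = 7*9 = 63
M1 = M/7 = 9, M2 = M/9 = 7
M1^(-1) mod 7 = 4, M2^(-1) mod 9 = 4
x = 3*9*4 + 7*7*4 = 304
304 mod 63 = 52
Check: 52 mod 7 = 3 ✓, 52 mod 9 = 7 ✓

x ≡ 52 (mod 63)


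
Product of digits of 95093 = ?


9 × 5 × 0 × 9 × 3 = 0


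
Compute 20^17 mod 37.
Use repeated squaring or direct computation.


20^1 mod 37 = 20
20^2 mod 37 = 30
20^3 mod 37 = 8
20^4 mod 37 = 12
20^5 mod 37 = 18
20^6 mod 37 = 27
20^7 mod 37 = 22
20^8 mod 37 = 33
20^9 mod 37 = 31
20^10 mod 37 = 28
20^11 mod 37 = 5
20^12 mod 37 = 26
20^13 mod 37 = 2
20^14 mod 37 = 3
20^15 mod 37 = 23
20^16 mod 37 = 16
20^17 mod 37 = 24


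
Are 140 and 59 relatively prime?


Euclidean algorithm:
140 = 2 * 59 + 22
59 = 2 * 22 + 15
22 = 1 * 15 + 7
15 = 2 * 7 + 1
7 = 7 * 1 + 0
GCD(140, 59) = 1

Yes, coprime (GCD = 1)


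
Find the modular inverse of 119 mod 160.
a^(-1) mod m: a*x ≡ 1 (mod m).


Use the extended Euclidean algorithm on (160, 119); each row r = 160*s + 119*t:
r=160, s=1, t=0
r=119, s=0, t=1
q=1: r=41, s=1, t=-1   [160*(1) + 119*(-1) = 41]
q=2: r=37, s=-2, t=3   [160*(-2) + 119*(3) = 37]
q=1: r=4, s=3, t=-4   [160*(3) + 119*(-4) = 4]
q=9: r=1, s=-29, t=39   [160*(-29) + 119*(39) = 1]
q=4: r=0, s=119, t=-160   [160*(119) + 119*(-160) = 0]
GCD = 1 with t = 39, so 119*(39) ≡ 1 (mod 160)
Inverse = 39 mod 160 = 39
Check: 119 * 39 = 4641 ≡ 1 (mod 160)

119^(-1) ≡ 39 (mod 160)


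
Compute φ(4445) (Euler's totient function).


4445 = 5 × 7 × 127
Prime factors: 5, 7, 127
φ(4445) = 4445 × (1-1/5) × (1-1/7) × (1-1/127)
= 4445 × 4/5 × 6/7 × 126/127 = 3024

φ(4445) = 3024


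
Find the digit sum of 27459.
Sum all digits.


2 + 7 + 4 + 5 + 9 = 27


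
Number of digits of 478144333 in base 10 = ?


478144333 has 9 digits in base 10
floor(log10(478144333)) + 1 = floor(8.6796) + 1 = 9

9 digits (base 10)


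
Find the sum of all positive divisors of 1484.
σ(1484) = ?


Divisors of 1484: 1, 2, 4, 7, 14, 28, 53, 106, 212, 371, 742, 1484
Sum = 1 + 2 + 4 + 7 + 14 + 28 + 53 + 106 + 212 + 371 + 742 + 1484 = 3024

σ(1484) = 3024


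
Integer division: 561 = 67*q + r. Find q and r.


561 = 67 * 8 + 25
Check: 536 + 25 = 561

q = 8, r = 25


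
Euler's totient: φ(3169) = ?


3169 = 3169
Prime factors: 3169
φ(3169) = 3169 × (1-1/3169)
= 3169 × 3168/3169 = 3168

φ(3169) = 3168


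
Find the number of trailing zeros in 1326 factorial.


floor(1326/5) = 265
floor(1326/25) = 53
floor(1326/125) = 10
floor(1326/625) = 2
Total = 330

330 trailing zeros


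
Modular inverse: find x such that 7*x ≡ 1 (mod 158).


Use the extended Euclidean algorithm on (158, 7); each row r = 158*s + 7*t:
r=158, s=1, t=0
r=7, s=0, t=1
q=22: r=4, s=1, t=-22   [158*(1) + 7*(-22) = 4]
q=1: r=3, s=-1, t=23   [158*(-1) + 7*(23) = 3]
q=1: r=1, s=2, t=-45   [158*(2) + 7*(-45) = 1]
q=3: r=0, s=-7, t=158   [158*(-7) + 7*(158) = 0]
GCD = 1 with t = -45, so 7*(-45) ≡ 1 (mod 158)
Inverse = -45 mod 158 = 113
Check: 7 * 113 = 791 ≡ 1 (mod 158)

7^(-1) ≡ 113 (mod 158)


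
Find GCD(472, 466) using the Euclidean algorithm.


472 = 1 * 466 + 6
466 = 77 * 6 + 4
6 = 1 * 4 + 2
4 = 2 * 2 + 0
GCD = 2


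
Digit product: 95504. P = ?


9 × 5 × 5 × 0 × 4 = 0


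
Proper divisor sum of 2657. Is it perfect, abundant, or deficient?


Proper divisors: 1
Sum = 1 = 1
1 < 2657 → deficient

s(2657) = 1 (deficient)


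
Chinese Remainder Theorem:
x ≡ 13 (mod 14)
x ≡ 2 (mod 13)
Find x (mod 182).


M = 14*13 = 182
M1 = M/14 = 13, M2 = M/13 = 14
M1^(-1) mod 14 = 13, M2^(-1) mod 13 = 1
x = 13*13*13 + 2*14*1 = 2225
2225 mod 182 = 41
Check: 41 mod 14 = 13 ✓, 41 mod 13 = 2 ✓

x ≡ 41 (mod 182)


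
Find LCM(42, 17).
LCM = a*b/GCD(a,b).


GCD(42, 17) = 1
LCM = 42*17/1 = 714/1 = 714

LCM = 714


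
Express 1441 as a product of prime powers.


1441 / 11 = 131
131 / 131 = 1
1441 = 11 × 131


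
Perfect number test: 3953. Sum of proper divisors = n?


Proper divisors of 3953: 1, 59, 67
Sum = 1 + 59 + 67 = 127

No, 3953 is not perfect (127 ≠ 3953)


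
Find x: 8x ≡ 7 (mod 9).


GCD(8, 9) = 1, unique solution
a^(-1) mod 9 = 8
x = 8 * 7 mod 9 = 2

x ≡ 2 (mod 9)


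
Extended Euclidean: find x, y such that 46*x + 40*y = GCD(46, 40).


Tabular extended Euclidean (each row: r = 46*s + 40*t):
r=46, s=1, t=0
r=40, s=0, t=1
q=1: r=6, s=1, t=-1   [46*(1) + 40*(-1) = 6]
q=6: r=4, s=-6, t=7   [46*(-6) + 40*(7) = 4]
q=1: r=2, s=7, t=-8   [46*(7) + 40*(-8) = 2]
q=2: r=0, s=-20, t=23   [46*(-20) + 40*(23) = 0]
GCD = 2; from the row with r=2: x=7, y=-8
Check: 46*(7) + 40*(-8) = 322 - 320 = 2

GCD = 2, x = 7, y = -8


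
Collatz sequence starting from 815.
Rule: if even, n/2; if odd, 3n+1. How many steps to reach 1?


815 → 2446 → 1223 → 3670 → 1835 → 5506 → 2753 → 8260 → 4130 → 2065 → 6196 → 3098 → 1549 → 4648 → 2324 → 1162 → 581 → 1744 → 872 → 436 → 218 → 109 → 328 → 164 → 82 → 41 → 124 → 62 → 31 → 94 → 47 → 142 → 71 → 214 → 107 → 322 → 161 → 484 → 242 → 121 → 364 → 182 → 91 → 274 → 137 → 412 → 206 → 103 → 310 → 155 → 466 → 233 → 700 → 350 → 175 → 526 → 263 → 790 → 395 → 1186 → 593 → 1780 → 890 → 445 → 1336 → 668 → 334 → 167 → 502 → 251 → 754 → 377 → 1132 → 566 → 283 → 850 → 425 → 1276 → 638 → 319 → 958 → 479 → 1438 → 719 → 2158 → 1079 → 3238 → 1619 → 4858 → 2429 → 7288 → 3644 → 1822 → 911 → 2734 → 1367 → 4102 → 2051 → 6154 → 3077 → 9232 → 4616 → 2308 → 1154 → 577 → 1732 → 866 → 433 → 1300 → 650 → 325 → 976 → 488 → 244 → 122 → 61 → 184 → 92 → 46 → 23 → 70 → 35 → 106 → 53 → 160 → 80 → 40 → 20 → 10 → 5 → 16 → 8 → 4 → 2 → 1
Total steps = 134

134 steps


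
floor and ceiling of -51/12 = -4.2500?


-51/12 = -4.2500
floor = -5
ceil = -4

floor = -5, ceil = -4


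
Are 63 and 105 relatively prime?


Euclidean algorithm:
105 = 1 * 63 + 42
63 = 1 * 42 + 21
42 = 2 * 21 + 0
GCD(63, 105) = 21

No, not coprime (GCD = 21)


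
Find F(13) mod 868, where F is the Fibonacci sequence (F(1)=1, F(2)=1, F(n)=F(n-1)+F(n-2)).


F(k) mod 868 for k=1..13:
1, 1, 2, 3, 5, 8, 13, 21, 34, 55, 89, 144, 233
F(13) mod 868 = 233


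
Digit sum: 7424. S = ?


7 + 4 + 2 + 4 = 17


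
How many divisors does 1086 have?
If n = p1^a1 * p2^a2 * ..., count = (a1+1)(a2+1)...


1086 = 2^1 × 3^1 × 181^1
d(1086) = (1+1) × (1+1) × (1+1) = 8

8 divisors


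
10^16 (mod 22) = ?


10^1 mod 22 = 10
10^2 mod 22 = 12
10^3 mod 22 = 10
10^4 mod 22 = 12
10^5 mod 22 = 10
10^6 mod 22 = 12
10^7 mod 22 = 10
10^8 mod 22 = 12
10^9 mod 22 = 10
10^10 mod 22 = 12
10^11 mod 22 = 10
10^12 mod 22 = 12
10^13 mod 22 = 10
10^14 mod 22 = 12
10^15 mod 22 = 10
10^16 mod 22 = 12


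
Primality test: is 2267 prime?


Check divisors up to sqrt(2267) = 47.6130
No divisors found.
2267 is prime.

Yes, 2267 is prime


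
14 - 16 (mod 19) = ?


14 - 16 = -2
-2 mod 19 = 17


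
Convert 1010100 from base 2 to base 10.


1010100 (base 2) = 84 (decimal)
84 (decimal) = 84 (base 10)


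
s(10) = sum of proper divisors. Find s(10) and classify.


Proper divisors: 1, 2, 5
Sum = 1 + 2 + 5 = 8
8 < 10 → deficient

s(10) = 8 (deficient)


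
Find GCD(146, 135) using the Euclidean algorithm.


146 = 1 * 135 + 11
135 = 12 * 11 + 3
11 = 3 * 3 + 2
3 = 1 * 2 + 1
2 = 2 * 1 + 0
GCD = 1


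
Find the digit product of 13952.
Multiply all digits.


1 × 3 × 9 × 5 × 2 = 270


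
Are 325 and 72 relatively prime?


Euclidean algorithm:
325 = 4 * 72 + 37
72 = 1 * 37 + 35
37 = 1 * 35 + 2
35 = 17 * 2 + 1
2 = 2 * 1 + 0
GCD(325, 72) = 1

Yes, coprime (GCD = 1)


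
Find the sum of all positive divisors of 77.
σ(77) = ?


Divisors of 77: 1, 7, 11, 77
Sum = 1 + 7 + 11 + 77 = 96

σ(77) = 96


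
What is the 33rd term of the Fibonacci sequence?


Sequence: 1, 1, 2, 3, 5, 8, 13, 21, 34, 55, 89, 144, 233, 377, 610, 987, 1597, 2584, 4181, 6765, 10946, 17711, 28657, 46368, 75025, 121393, 196418, 317811, 514229, 832040, 1346269, 2178309, 3524578
F(33) = 3524578


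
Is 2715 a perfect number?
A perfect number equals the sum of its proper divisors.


Proper divisors of 2715: 1, 3, 5, 15, 181, 543, 905
Sum = 1 + 3 + 5 + 15 + 181 + 543 + 905 = 1653

No, 2715 is not perfect (1653 ≠ 2715)


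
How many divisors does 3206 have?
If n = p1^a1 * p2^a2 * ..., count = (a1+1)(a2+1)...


3206 = 2^1 × 7^1 × 229^1
d(3206) = (1+1) × (1+1) × (1+1) = 8

8 divisors


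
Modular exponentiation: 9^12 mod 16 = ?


9^1 mod 16 = 9
9^2 mod 16 = 1
9^3 mod 16 = 9
9^4 mod 16 = 1
9^5 mod 16 = 9
9^6 mod 16 = 1
9^7 mod 16 = 9
9^8 mod 16 = 1
9^9 mod 16 = 9
9^10 mod 16 = 1
9^11 mod 16 = 9
9^12 mod 16 = 1


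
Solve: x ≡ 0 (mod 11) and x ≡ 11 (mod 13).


M = 11*13 = 143
M1 = M/11 = 13, M2 = M/13 = 11
M1^(-1) mod 11 = 6, M2^(-1) mod 13 = 6
x = 0*13*6 + 11*11*6 = 726
726 mod 143 = 11
Check: 11 mod 11 = 0 ✓, 11 mod 13 = 11 ✓

x ≡ 11 (mod 143)


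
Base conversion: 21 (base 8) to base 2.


21 (base 8) = 17 (decimal)
17 (decimal) = 10001 (base 2)


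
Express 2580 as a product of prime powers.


2580 / 2 = 1290
1290 / 2 = 645
645 / 3 = 215
215 / 5 = 43
43 / 43 = 1
2580 = 2^2 × 3 × 5 × 43


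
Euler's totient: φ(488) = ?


488 = 2^3 × 61
Prime factors: 2, 61
φ(488) = 488 × (1-1/2) × (1-1/61)
= 488 × 1/2 × 60/61 = 240

φ(488) = 240


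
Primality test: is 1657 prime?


Check divisors up to sqrt(1657) = 40.7063
No divisors found.
1657 is prime.

Yes, 1657 is prime


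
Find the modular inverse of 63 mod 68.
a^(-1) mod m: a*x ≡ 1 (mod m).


Use the extended Euclidean algorithm on (68, 63); each row r = 68*s + 63*t:
r=68, s=1, t=0
r=63, s=0, t=1
q=1: r=5, s=1, t=-1   [68*(1) + 63*(-1) = 5]
q=12: r=3, s=-12, t=13   [68*(-12) + 63*(13) = 3]
q=1: r=2, s=13, t=-14   [68*(13) + 63*(-14) = 2]
q=1: r=1, s=-25, t=27   [68*(-25) + 63*(27) = 1]
q=2: r=0, s=63, t=-68   [68*(63) + 63*(-68) = 0]
GCD = 1 with t = 27, so 63*(27) ≡ 1 (mod 68)
Inverse = 27 mod 68 = 27
Check: 63 * 27 = 1701 ≡ 1 (mod 68)

63^(-1) ≡ 27 (mod 68)


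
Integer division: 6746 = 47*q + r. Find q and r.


6746 = 47 * 143 + 25
Check: 6721 + 25 = 6746

q = 143, r = 25


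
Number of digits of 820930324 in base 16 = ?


820930324 in base 16 = 30EE6714
Number of digits = 8

8 digits (base 16)


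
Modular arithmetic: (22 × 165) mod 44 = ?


22 × 165 = 3630
3630 mod 44 = 22


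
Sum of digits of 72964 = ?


7 + 2 + 9 + 6 + 4 = 28


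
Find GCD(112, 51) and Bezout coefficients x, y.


Tabular extended Euclidean (each row: r = 112*s + 51*t):
r=112, s=1, t=0
r=51, s=0, t=1
q=2: r=10, s=1, t=-2   [112*(1) + 51*(-2) = 10]
q=5: r=1, s=-5, t=11   [112*(-5) + 51*(11) = 1]
q=10: r=0, s=51, t=-112   [112*(51) + 51*(-112) = 0]
GCD = 1; from the row with r=1: x=-5, y=11
Check: 112*(-5) + 51*(11) = -560 + 561 = 1

GCD = 1, x = -5, y = 11


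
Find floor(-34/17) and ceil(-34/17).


-34/17 = -2.0000
floor = -2
ceil = -2

floor = -2, ceil = -2


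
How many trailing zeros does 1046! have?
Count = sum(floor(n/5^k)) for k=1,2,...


floor(1046/5) = 209
floor(1046/25) = 41
floor(1046/125) = 8
floor(1046/625) = 1
Total = 259

259 trailing zeros


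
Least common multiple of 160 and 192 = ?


GCD(160, 192) = 32
LCM = 160*192/32 = 30720/32 = 960

LCM = 960


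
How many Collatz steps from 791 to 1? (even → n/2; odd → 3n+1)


791 → 2374 → 1187 → 3562 → 1781 → 5344 → 2672 → 1336 → 668 → 334 → 167 → 502 → 251 → 754 → 377 → 1132 → 566 → 283 → 850 → 425 → 1276 → 638 → 319 → 958 → 479 → 1438 → 719 → 2158 → 1079 → 3238 → 1619 → 4858 → 2429 → 7288 → 3644 → 1822 → 911 → 2734 → 1367 → 4102 → 2051 → 6154 → 3077 → 9232 → 4616 → 2308 → 1154 → 577 → 1732 → 866 → 433 → 1300 → 650 → 325 → 976 → 488 → 244 → 122 → 61 → 184 → 92 → 46 → 23 → 70 → 35 → 106 → 53 → 160 → 80 → 40 → 20 → 10 → 5 → 16 → 8 → 4 → 2 → 1
Total steps = 77

77 steps


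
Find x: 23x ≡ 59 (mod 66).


GCD(23, 66) = 1, unique solution
a^(-1) mod 66 = 23
x = 23 * 59 mod 66 = 37

x ≡ 37 (mod 66)


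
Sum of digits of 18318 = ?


1 + 8 + 3 + 1 + 8 = 21


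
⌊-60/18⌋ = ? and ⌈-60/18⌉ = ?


-60/18 = -3.3333
floor = -4
ceil = -3

floor = -4, ceil = -3


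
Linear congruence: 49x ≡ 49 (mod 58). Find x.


GCD(49, 58) = 1, unique solution
a^(-1) mod 58 = 45
x = 45 * 49 mod 58 = 1

x ≡ 1 (mod 58)


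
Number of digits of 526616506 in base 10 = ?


526616506 has 9 digits in base 10
floor(log10(526616506)) + 1 = floor(8.7215) + 1 = 9

9 digits (base 10)


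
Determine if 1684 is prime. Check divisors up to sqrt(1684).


1684 / 2 = 842 (exact division)
1684 is NOT prime.

No, 1684 is not prime


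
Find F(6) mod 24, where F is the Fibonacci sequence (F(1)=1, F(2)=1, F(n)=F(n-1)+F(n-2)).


F(k) mod 24 for k=1..6:
1, 1, 2, 3, 5, 8
F(6) mod 24 = 8


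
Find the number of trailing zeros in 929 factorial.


floor(929/5) = 185
floor(929/25) = 37
floor(929/125) = 7
floor(929/625) = 1
Total = 230

230 trailing zeros


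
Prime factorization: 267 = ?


267 / 3 = 89
89 / 89 = 1
267 = 3 × 89


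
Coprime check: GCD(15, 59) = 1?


Euclidean algorithm:
59 = 3 * 15 + 14
15 = 1 * 14 + 1
14 = 14 * 1 + 0
GCD(15, 59) = 1

Yes, coprime (GCD = 1)


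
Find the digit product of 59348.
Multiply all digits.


5 × 9 × 3 × 4 × 8 = 4320


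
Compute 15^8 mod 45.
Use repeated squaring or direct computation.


15^1 mod 45 = 15
15^2 mod 45 = 0
15^3 mod 45 = 0
15^4 mod 45 = 0
15^5 mod 45 = 0
15^6 mod 45 = 0
15^7 mod 45 = 0
15^8 mod 45 = 0


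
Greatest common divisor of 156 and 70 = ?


156 = 2 * 70 + 16
70 = 4 * 16 + 6
16 = 2 * 6 + 4
6 = 1 * 4 + 2
4 = 2 * 2 + 0
GCD = 2


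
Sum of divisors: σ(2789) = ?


Divisors of 2789: 1, 2789
Sum = 1 + 2789 = 2790

σ(2789) = 2790


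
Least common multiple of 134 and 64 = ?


GCD(134, 64) = 2
LCM = 134*64/2 = 8576/2 = 4288

LCM = 4288


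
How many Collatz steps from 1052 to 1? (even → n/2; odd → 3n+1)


1052 → 526 → 263 → 790 → 395 → 1186 → 593 → 1780 → 890 → 445 → 1336 → 668 → 334 → 167 → 502 → 251 → 754 → 377 → 1132 → 566 → 283 → 850 → 425 → 1276 → 638 → 319 → 958 → 479 → 1438 → 719 → 2158 → 1079 → 3238 → 1619 → 4858 → 2429 → 7288 → 3644 → 1822 → 911 → 2734 → 1367 → 4102 → 2051 → 6154 → 3077 → 9232 → 4616 → 2308 → 1154 → 577 → 1732 → 866 → 433 → 1300 → 650 → 325 → 976 → 488 → 244 → 122 → 61 → 184 → 92 → 46 → 23 → 70 → 35 → 106 → 53 → 160 → 80 → 40 → 20 → 10 → 5 → 16 → 8 → 4 → 2 → 1
Total steps = 80

80 steps


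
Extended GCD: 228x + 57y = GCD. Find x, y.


Tabular extended Euclidean (each row: r = 228*s + 57*t):
r=228, s=1, t=0
r=57, s=0, t=1
q=4: r=0, s=1, t=-4   [228*(1) + 57*(-4) = 0]
GCD = 57; from the row with r=57: x=0, y=1
Check: 228*(0) + 57*(1) = 0 + 57 = 57

GCD = 57, x = 0, y = 1


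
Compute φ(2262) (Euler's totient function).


2262 = 2 × 3 × 13 × 29
Prime factors: 2, 3, 13, 29
φ(2262) = 2262 × (1-1/2) × (1-1/3) × (1-1/13) × (1-1/29)
= 2262 × 1/2 × 2/3 × 12/13 × 28/29 = 672

φ(2262) = 672


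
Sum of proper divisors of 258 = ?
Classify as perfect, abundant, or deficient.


Proper divisors: 1, 2, 3, 6, 43, 86, 129
Sum = 1 + 2 + 3 + 6 + 43 + 86 + 129 = 270
270 > 258 → abundant

s(258) = 270 (abundant)


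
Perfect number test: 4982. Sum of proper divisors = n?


Proper divisors of 4982: 1, 2, 47, 53, 94, 106, 2491
Sum = 1 + 2 + 47 + 53 + 94 + 106 + 2491 = 2794

No, 4982 is not perfect (2794 ≠ 4982)


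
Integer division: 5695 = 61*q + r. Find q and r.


5695 = 61 * 93 + 22
Check: 5673 + 22 = 5695

q = 93, r = 22


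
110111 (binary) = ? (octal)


110111 (base 2) = 55 (decimal)
55 (decimal) = 67 (base 8)


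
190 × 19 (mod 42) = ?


190 × 19 = 3610
3610 mod 42 = 40


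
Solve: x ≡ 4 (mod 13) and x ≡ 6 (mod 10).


M = 13*10 = 130
M1 = M/13 = 10, M2 = M/10 = 13
M1^(-1) mod 13 = 4, M2^(-1) mod 10 = 7
x = 4*10*4 + 6*13*7 = 706
706 mod 130 = 56
Check: 56 mod 13 = 4 ✓, 56 mod 10 = 6 ✓

x ≡ 56 (mod 130)


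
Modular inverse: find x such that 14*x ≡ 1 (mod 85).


Use the extended Euclidean algorithm on (85, 14); each row r = 85*s + 14*t:
r=85, s=1, t=0
r=14, s=0, t=1
q=6: r=1, s=1, t=-6   [85*(1) + 14*(-6) = 1]
q=14: r=0, s=-14, t=85   [85*(-14) + 14*(85) = 0]
GCD = 1 with t = -6, so 14*(-6) ≡ 1 (mod 85)
Inverse = -6 mod 85 = 79
Check: 14 * 79 = 1106 ≡ 1 (mod 85)

14^(-1) ≡ 79 (mod 85)


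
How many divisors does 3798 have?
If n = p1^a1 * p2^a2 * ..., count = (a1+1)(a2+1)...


3798 = 2^1 × 3^2 × 211^1
d(3798) = (1+1) × (2+1) × (1+1) = 12

12 divisors


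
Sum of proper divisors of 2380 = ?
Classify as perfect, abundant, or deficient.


Proper divisors: 1, 2, 4, 5, 7, 10, 14, 17, 20, 28, 34, 35, 68, 70, 85, 119, 140, 170, 238, 340, 476, 595, 1190
Sum = 1 + 2 + 4 + 5 + 7 + 10 + 14 + 17 + 20 + 28 + 34 + 35 + 68 + 70 + 85 + 119 + 140 + 170 + 238 + 340 + 476 + 595 + 1190 = 3668
3668 > 2380 → abundant

s(2380) = 3668 (abundant)


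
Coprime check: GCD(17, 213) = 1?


Euclidean algorithm:
213 = 12 * 17 + 9
17 = 1 * 9 + 8
9 = 1 * 8 + 1
8 = 8 * 1 + 0
GCD(17, 213) = 1

Yes, coprime (GCD = 1)


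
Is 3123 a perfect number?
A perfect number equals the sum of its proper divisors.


Proper divisors of 3123: 1, 3, 9, 347, 1041
Sum = 1 + 3 + 9 + 347 + 1041 = 1401

No, 3123 is not perfect (1401 ≠ 3123)


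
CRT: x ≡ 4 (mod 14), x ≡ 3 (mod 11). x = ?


M = 14*11 = 154
M1 = M/14 = 11, M2 = M/11 = 14
M1^(-1) mod 14 = 9, M2^(-1) mod 11 = 4
x = 4*11*9 + 3*14*4 = 564
564 mod 154 = 102
Check: 102 mod 14 = 4 ✓, 102 mod 11 = 3 ✓

x ≡ 102 (mod 154)


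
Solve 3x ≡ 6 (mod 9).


GCD(3, 9) = 3 divides 6
Divide: 1x ≡ 2 (mod 3)
x ≡ 2 (mod 3)


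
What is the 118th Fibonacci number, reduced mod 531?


F(k) mod 531 for k=1..118:
1, 1, 2, 3, 5, 8, 13, 21, 34, 55, 89, 144, 233, 377, 79, 456, 4, 460, 464, 393, 326, 188, 514, 171, 154, 325, 479, 273, 221, 494, 184, 147, 331, 478, 278, 225, 503, 197, 169, 366, 4, 370, 374, 213, 56, 269, 325, 63, 388, 451, 308, 228, 5, 233, 238, 471, 178, 118, 296, 414, 179, 62, 241, 303, 13, 316, 329, 114, 443, 26, 469, 495, 433, 397, 299, 165, 464, 98, 31, 129, 160, 289, 449, 207, 125, 332, 457, 258, 184, 442, 95, 6, 101, 107, 208, 315, 523, 307, 299, 75, 374, 449, 292, 210, 502, 181, 152, 333, 485, 287, 241, 528, 238, 235, 473, 177, 119, 296
F(118) mod 531 = 296


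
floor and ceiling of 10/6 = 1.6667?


10/6 = 1.6667
floor = 1
ceil = 2

floor = 1, ceil = 2


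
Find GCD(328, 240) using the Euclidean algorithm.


328 = 1 * 240 + 88
240 = 2 * 88 + 64
88 = 1 * 64 + 24
64 = 2 * 24 + 16
24 = 1 * 16 + 8
16 = 2 * 8 + 0
GCD = 8


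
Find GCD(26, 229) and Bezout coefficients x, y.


Tabular extended Euclidean (each row: r = 26*s + 229*t):
r=26, s=1, t=0
r=229, s=0, t=1
q=0: r=26, s=1, t=0   [26*(1) + 229*(0) = 26]
q=8: r=21, s=-8, t=1   [26*(-8) + 229*(1) = 21]
q=1: r=5, s=9, t=-1   [26*(9) + 229*(-1) = 5]
q=4: r=1, s=-44, t=5   [26*(-44) + 229*(5) = 1]
q=5: r=0, s=229, t=-26   [26*(229) + 229*(-26) = 0]
GCD = 1; from the row with r=1: x=-44, y=5
Check: 26*(-44) + 229*(5) = -1144 + 1145 = 1

GCD = 1, x = -44, y = 5


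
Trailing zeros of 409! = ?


floor(409/5) = 81
floor(409/25) = 16
floor(409/125) = 3
Total = 100

100 trailing zeros


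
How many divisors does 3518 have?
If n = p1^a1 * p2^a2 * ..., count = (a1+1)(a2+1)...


3518 = 2^1 × 1759^1
d(3518) = (1+1) × (1+1) = 4

4 divisors


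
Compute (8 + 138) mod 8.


8 + 138 = 146
146 mod 8 = 2


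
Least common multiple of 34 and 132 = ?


GCD(34, 132) = 2
LCM = 34*132/2 = 4488/2 = 2244

LCM = 2244


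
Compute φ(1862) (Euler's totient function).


1862 = 2 × 7^2 × 19
Prime factors: 2, 7, 19
φ(1862) = 1862 × (1-1/2) × (1-1/7) × (1-1/19)
= 1862 × 1/2 × 6/7 × 18/19 = 756

φ(1862) = 756


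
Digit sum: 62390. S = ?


6 + 2 + 3 + 9 + 0 = 20


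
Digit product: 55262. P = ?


5 × 5 × 2 × 6 × 2 = 600


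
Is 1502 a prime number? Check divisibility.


1502 / 2 = 751 (exact division)
1502 is NOT prime.

No, 1502 is not prime


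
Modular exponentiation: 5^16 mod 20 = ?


5^1 mod 20 = 5
5^2 mod 20 = 5
5^3 mod 20 = 5
5^4 mod 20 = 5
5^5 mod 20 = 5
5^6 mod 20 = 5
5^7 mod 20 = 5
5^8 mod 20 = 5
5^9 mod 20 = 5
5^10 mod 20 = 5
5^11 mod 20 = 5
5^12 mod 20 = 5
5^13 mod 20 = 5
5^14 mod 20 = 5
5^15 mod 20 = 5
5^16 mod 20 = 5


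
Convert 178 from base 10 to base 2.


178 (base 10) = 178 (decimal)
178 (decimal) = 10110010 (base 2)


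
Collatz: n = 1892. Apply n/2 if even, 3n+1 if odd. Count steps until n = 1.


1892 → 946 → 473 → 1420 → 710 → 355 → 1066 → 533 → 1600 → 800 → 400 → 200 → 100 → 50 → 25 → 76 → 38 → 19 → 58 → 29 → 88 → 44 → 22 → 11 → 34 → 17 → 52 → 26 → 13 → 40 → 20 → 10 → 5 → 16 → 8 → 4 → 2 → 1
Total steps = 37

37 steps


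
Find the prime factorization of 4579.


4579 / 19 = 241
241 / 241 = 1
4579 = 19 × 241


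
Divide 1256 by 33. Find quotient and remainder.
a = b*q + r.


1256 = 33 * 38 + 2
Check: 1254 + 2 = 1256

q = 38, r = 2


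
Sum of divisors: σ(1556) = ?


Divisors of 1556: 1, 2, 4, 389, 778, 1556
Sum = 1 + 2 + 4 + 389 + 778 + 1556 = 2730

σ(1556) = 2730


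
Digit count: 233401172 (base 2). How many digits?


233401172 in base 2 = 1101111010010110101101010100
Number of digits = 28

28 digits (base 2)


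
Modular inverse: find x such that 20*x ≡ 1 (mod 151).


Use the extended Euclidean algorithm on (151, 20); each row r = 151*s + 20*t:
r=151, s=1, t=0
r=20, s=0, t=1
q=7: r=11, s=1, t=-7   [151*(1) + 20*(-7) = 11]
q=1: r=9, s=-1, t=8   [151*(-1) + 20*(8) = 9]
q=1: r=2, s=2, t=-15   [151*(2) + 20*(-15) = 2]
q=4: r=1, s=-9, t=68   [151*(-9) + 20*(68) = 1]
q=2: r=0, s=20, t=-151   [151*(20) + 20*(-151) = 0]
GCD = 1 with t = 68, so 20*(68) ≡ 1 (mod 151)
Inverse = 68 mod 151 = 68
Check: 20 * 68 = 1360 ≡ 1 (mod 151)

20^(-1) ≡ 68 (mod 151)


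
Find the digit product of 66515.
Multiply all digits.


6 × 6 × 5 × 1 × 5 = 900


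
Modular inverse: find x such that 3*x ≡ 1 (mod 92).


Use the extended Euclidean algorithm on (92, 3); each row r = 92*s + 3*t:
r=92, s=1, t=0
r=3, s=0, t=1
q=30: r=2, s=1, t=-30   [92*(1) + 3*(-30) = 2]
q=1: r=1, s=-1, t=31   [92*(-1) + 3*(31) = 1]
q=2: r=0, s=3, t=-92   [92*(3) + 3*(-92) = 0]
GCD = 1 with t = 31, so 3*(31) ≡ 1 (mod 92)
Inverse = 31 mod 92 = 31
Check: 3 * 31 = 93 ≡ 1 (mod 92)

3^(-1) ≡ 31 (mod 92)


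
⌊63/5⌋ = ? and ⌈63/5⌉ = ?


63/5 = 12.6000
floor = 12
ceil = 13

floor = 12, ceil = 13


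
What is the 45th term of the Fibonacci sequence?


Sequence: 1, 1, 2, 3, 5, 8, 13, 21, 34, 55, 89, 144, 233, 377, 610, 987, 1597, 2584, 4181, 6765, 10946, 17711, 28657, 46368, 75025, 121393, 196418, 317811, 514229, 832040, 1346269, 2178309, 3524578, 5702887, 9227465, 14930352, 24157817, 39088169, 63245986, 102334155, 165580141, 267914296, 433494437, 701408733, 1134903170
F(45) = 1134903170


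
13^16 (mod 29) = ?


13^1 mod 29 = 13
13^2 mod 29 = 24
13^3 mod 29 = 22
13^4 mod 29 = 25
13^5 mod 29 = 6
13^6 mod 29 = 20
13^7 mod 29 = 28
13^8 mod 29 = 16
13^9 mod 29 = 5
13^10 mod 29 = 7
13^11 mod 29 = 4
13^12 mod 29 = 23
13^13 mod 29 = 9
13^14 mod 29 = 1
13^15 mod 29 = 13
13^16 mod 29 = 24


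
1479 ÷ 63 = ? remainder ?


1479 = 63 * 23 + 30
Check: 1449 + 30 = 1479

q = 23, r = 30


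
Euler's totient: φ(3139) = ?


3139 = 43 × 73
Prime factors: 43, 73
φ(3139) = 3139 × (1-1/43) × (1-1/73)
= 3139 × 42/43 × 72/73 = 3024

φ(3139) = 3024


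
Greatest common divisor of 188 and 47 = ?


188 = 4 * 47 + 0
GCD = 47


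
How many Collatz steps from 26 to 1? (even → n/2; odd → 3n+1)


26 → 13 → 40 → 20 → 10 → 5 → 16 → 8 → 4 → 2 → 1
Total steps = 10

10 steps


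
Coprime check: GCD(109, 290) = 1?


Euclidean algorithm:
290 = 2 * 109 + 72
109 = 1 * 72 + 37
72 = 1 * 37 + 35
37 = 1 * 35 + 2
35 = 17 * 2 + 1
2 = 2 * 1 + 0
GCD(109, 290) = 1

Yes, coprime (GCD = 1)


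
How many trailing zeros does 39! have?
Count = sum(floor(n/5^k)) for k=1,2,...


floor(39/5) = 7
floor(39/25) = 1
Total = 8

8 trailing zeros


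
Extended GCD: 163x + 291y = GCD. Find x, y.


Tabular extended Euclidean (each row: r = 163*s + 291*t):
r=163, s=1, t=0
r=291, s=0, t=1
q=0: r=163, s=1, t=0   [163*(1) + 291*(0) = 163]
q=1: r=128, s=-1, t=1   [163*(-1) + 291*(1) = 128]
q=1: r=35, s=2, t=-1   [163*(2) + 291*(-1) = 35]
q=3: r=23, s=-7, t=4   [163*(-7) + 291*(4) = 23]
q=1: r=12, s=9, t=-5   [163*(9) + 291*(-5) = 12]
q=1: r=11, s=-16, t=9   [163*(-16) + 291*(9) = 11]
q=1: r=1, s=25, t=-14   [163*(25) + 291*(-14) = 1]
q=11: r=0, s=-291, t=163   [163*(-291) + 291*(163) = 0]
GCD = 1; from the row with r=1: x=25, y=-14
Check: 163*(25) + 291*(-14) = 4075 - 4074 = 1

GCD = 1, x = 25, y = -14


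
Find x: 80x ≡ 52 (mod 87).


GCD(80, 87) = 1, unique solution
a^(-1) mod 87 = 62
x = 62 * 52 mod 87 = 5

x ≡ 5 (mod 87)


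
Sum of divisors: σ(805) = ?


Divisors of 805: 1, 5, 7, 23, 35, 115, 161, 805
Sum = 1 + 5 + 7 + 23 + 35 + 115 + 161 + 805 = 1152

σ(805) = 1152


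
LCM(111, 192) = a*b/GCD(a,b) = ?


GCD(111, 192) = 3
LCM = 111*192/3 = 21312/3 = 7104

LCM = 7104


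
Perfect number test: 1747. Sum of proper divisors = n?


Proper divisors of 1747: 1
Sum = 1 = 1

No, 1747 is not perfect (1 ≠ 1747)


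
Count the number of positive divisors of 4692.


4692 = 2^2 × 3^1 × 17^1 × 23^1
d(4692) = (2+1) × (1+1) × (1+1) × (1+1) = 24

24 divisors


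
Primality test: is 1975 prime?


1975 / 5 = 395 (exact division)
1975 is NOT prime.

No, 1975 is not prime


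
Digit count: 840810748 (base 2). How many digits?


840810748 in base 2 = 110010000111011100000011111100
Number of digits = 30

30 digits (base 2)


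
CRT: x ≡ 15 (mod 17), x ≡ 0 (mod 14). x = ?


M = 17*14 = 238
M1 = M/17 = 14, M2 = M/14 = 17
M1^(-1) mod 17 = 11, M2^(-1) mod 14 = 5
x = 15*14*11 + 0*17*5 = 2310
2310 mod 238 = 168
Check: 168 mod 17 = 15 ✓, 168 mod 14 = 0 ✓

x ≡ 168 (mod 238)


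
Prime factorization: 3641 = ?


3641 / 11 = 331
331 / 331 = 1
3641 = 11 × 331


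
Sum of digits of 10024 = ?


1 + 0 + 0 + 2 + 4 = 7


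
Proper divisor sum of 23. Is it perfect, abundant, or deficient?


Proper divisors: 1
Sum = 1 = 1
1 < 23 → deficient

s(23) = 1 (deficient)


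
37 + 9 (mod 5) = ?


37 + 9 = 46
46 mod 5 = 1


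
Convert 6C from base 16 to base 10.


6C (base 16) = 108 (decimal)
108 (decimal) = 108 (base 10)


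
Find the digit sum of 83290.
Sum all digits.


8 + 3 + 2 + 9 + 0 = 22


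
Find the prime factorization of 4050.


4050 / 2 = 2025
2025 / 3 = 675
675 / 3 = 225
225 / 3 = 75
75 / 3 = 25
25 / 5 = 5
5 / 5 = 1
4050 = 2 × 3^4 × 5^2


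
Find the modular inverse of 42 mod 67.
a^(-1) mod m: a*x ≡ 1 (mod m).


Use the extended Euclidean algorithm on (67, 42); each row r = 67*s + 42*t:
r=67, s=1, t=0
r=42, s=0, t=1
q=1: r=25, s=1, t=-1   [67*(1) + 42*(-1) = 25]
q=1: r=17, s=-1, t=2   [67*(-1) + 42*(2) = 17]
q=1: r=8, s=2, t=-3   [67*(2) + 42*(-3) = 8]
q=2: r=1, s=-5, t=8   [67*(-5) + 42*(8) = 1]
q=8: r=0, s=42, t=-67   [67*(42) + 42*(-67) = 0]
GCD = 1 with t = 8, so 42*(8) ≡ 1 (mod 67)
Inverse = 8 mod 67 = 8
Check: 42 * 8 = 336 ≡ 1 (mod 67)

42^(-1) ≡ 8 (mod 67)


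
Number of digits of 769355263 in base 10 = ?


769355263 has 9 digits in base 10
floor(log10(769355263)) + 1 = floor(8.8861) + 1 = 9

9 digits (base 10)


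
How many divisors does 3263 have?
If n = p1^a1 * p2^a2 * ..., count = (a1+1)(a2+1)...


3263 = 13^1 × 251^1
d(3263) = (1+1) × (1+1) = 4

4 divisors


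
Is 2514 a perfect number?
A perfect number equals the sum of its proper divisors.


Proper divisors of 2514: 1, 2, 3, 6, 419, 838, 1257
Sum = 1 + 2 + 3 + 6 + 419 + 838 + 1257 = 2526

No, 2514 is not perfect (2526 ≠ 2514)


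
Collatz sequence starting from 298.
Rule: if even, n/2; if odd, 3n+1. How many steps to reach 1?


298 → 149 → 448 → 224 → 112 → 56 → 28 → 14 → 7 → 22 → 11 → 34 → 17 → 52 → 26 → 13 → 40 → 20 → 10 → 5 → 16 → 8 → 4 → 2 → 1
Total steps = 24

24 steps


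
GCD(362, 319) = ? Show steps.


362 = 1 * 319 + 43
319 = 7 * 43 + 18
43 = 2 * 18 + 7
18 = 2 * 7 + 4
7 = 1 * 4 + 3
4 = 1 * 3 + 1
3 = 3 * 1 + 0
GCD = 1


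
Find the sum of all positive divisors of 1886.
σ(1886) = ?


Divisors of 1886: 1, 2, 23, 41, 46, 82, 943, 1886
Sum = 1 + 2 + 23 + 41 + 46 + 82 + 943 + 1886 = 3024

σ(1886) = 3024


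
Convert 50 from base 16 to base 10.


50 (base 16) = 80 (decimal)
80 (decimal) = 80 (base 10)


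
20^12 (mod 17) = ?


20^1 mod 17 = 3
20^2 mod 17 = 9
20^3 mod 17 = 10
20^4 mod 17 = 13
20^5 mod 17 = 5
20^6 mod 17 = 15
20^7 mod 17 = 11
20^8 mod 17 = 16
20^9 mod 17 = 14
20^10 mod 17 = 8
20^11 mod 17 = 7
20^12 mod 17 = 4


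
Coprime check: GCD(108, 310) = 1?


Euclidean algorithm:
310 = 2 * 108 + 94
108 = 1 * 94 + 14
94 = 6 * 14 + 10
14 = 1 * 10 + 4
10 = 2 * 4 + 2
4 = 2 * 2 + 0
GCD(108, 310) = 2

No, not coprime (GCD = 2)


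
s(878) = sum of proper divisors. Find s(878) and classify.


Proper divisors: 1, 2, 439
Sum = 1 + 2 + 439 = 442
442 < 878 → deficient

s(878) = 442 (deficient)


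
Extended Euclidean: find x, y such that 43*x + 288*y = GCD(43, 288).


Tabular extended Euclidean (each row: r = 43*s + 288*t):
r=43, s=1, t=0
r=288, s=0, t=1
q=0: r=43, s=1, t=0   [43*(1) + 288*(0) = 43]
q=6: r=30, s=-6, t=1   [43*(-6) + 288*(1) = 30]
q=1: r=13, s=7, t=-1   [43*(7) + 288*(-1) = 13]
q=2: r=4, s=-20, t=3   [43*(-20) + 288*(3) = 4]
q=3: r=1, s=67, t=-10   [43*(67) + 288*(-10) = 1]
q=4: r=0, s=-288, t=43   [43*(-288) + 288*(43) = 0]
GCD = 1; from the row with r=1: x=67, y=-10
Check: 43*(67) + 288*(-10) = 2881 - 2880 = 1

GCD = 1, x = 67, y = -10


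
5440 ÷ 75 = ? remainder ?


5440 = 75 * 72 + 40
Check: 5400 + 40 = 5440

q = 72, r = 40


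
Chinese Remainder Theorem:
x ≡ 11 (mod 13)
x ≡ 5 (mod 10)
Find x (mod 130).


M = 13*10 = 130
M1 = M/13 = 10, M2 = M/10 = 13
M1^(-1) mod 13 = 4, M2^(-1) mod 10 = 7
x = 11*10*4 + 5*13*7 = 895
895 mod 130 = 115
Check: 115 mod 13 = 11 ✓, 115 mod 10 = 5 ✓

x ≡ 115 (mod 130)


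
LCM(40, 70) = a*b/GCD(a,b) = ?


GCD(40, 70) = 10
LCM = 40*70/10 = 2800/10 = 280

LCM = 280


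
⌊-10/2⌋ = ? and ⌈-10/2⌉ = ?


-10/2 = -5.0000
floor = -5
ceil = -5

floor = -5, ceil = -5


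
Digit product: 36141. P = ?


3 × 6 × 1 × 4 × 1 = 72


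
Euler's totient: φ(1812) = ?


1812 = 2^2 × 3 × 151
Prime factors: 2, 3, 151
φ(1812) = 1812 × (1-1/2) × (1-1/3) × (1-1/151)
= 1812 × 1/2 × 2/3 × 150/151 = 600

φ(1812) = 600


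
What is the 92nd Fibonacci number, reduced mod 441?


F(k) mod 441 for k=1..92:
1, 1, 2, 3, 5, 8, 13, 21, 34, 55, 89, 144, 233, 377, 169, 105, 274, 379, 212, 150, 362, 71, 433, 63, 55, 118, 173, 291, 23, 314, 337, 210, 106, 316, 422, 297, 278, 134, 412, 105, 76, 181, 257, 438, 254, 251, 64, 315, 379, 253, 191, 3, 194, 197, 391, 147, 97, 244, 341, 144, 44, 188, 232, 420, 211, 190, 401, 150, 110, 260, 370, 189, 118, 307, 425, 291, 275, 125, 400, 84, 43, 127, 170, 297, 26, 323, 349, 231, 139, 370, 68, 438
F(92) mod 441 = 438


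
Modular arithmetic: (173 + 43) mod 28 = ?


173 + 43 = 216
216 mod 28 = 20


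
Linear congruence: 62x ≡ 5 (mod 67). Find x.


GCD(62, 67) = 1, unique solution
a^(-1) mod 67 = 40
x = 40 * 5 mod 67 = 66

x ≡ 66 (mod 67)


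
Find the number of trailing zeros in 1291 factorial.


floor(1291/5) = 258
floor(1291/25) = 51
floor(1291/125) = 10
floor(1291/625) = 2
Total = 321

321 trailing zeros


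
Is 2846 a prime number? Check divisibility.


2846 / 2 = 1423 (exact division)
2846 is NOT prime.

No, 2846 is not prime


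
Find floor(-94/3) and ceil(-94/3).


-94/3 = -31.3333
floor = -32
ceil = -31

floor = -32, ceil = -31


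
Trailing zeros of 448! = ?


floor(448/5) = 89
floor(448/25) = 17
floor(448/125) = 3
Total = 109

109 trailing zeros


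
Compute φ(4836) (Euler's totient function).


4836 = 2^2 × 3 × 13 × 31
Prime factors: 2, 3, 13, 31
φ(4836) = 4836 × (1-1/2) × (1-1/3) × (1-1/13) × (1-1/31)
= 4836 × 1/2 × 2/3 × 12/13 × 30/31 = 1440

φ(4836) = 1440


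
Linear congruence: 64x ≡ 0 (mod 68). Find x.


GCD(64, 68) = 4 divides 0
Divide: 16x ≡ 0 (mod 17)
x ≡ 0 (mod 17)


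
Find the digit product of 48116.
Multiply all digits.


4 × 8 × 1 × 1 × 6 = 192


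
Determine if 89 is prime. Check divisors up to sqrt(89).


Check divisors up to sqrt(89) = 9.4340
No divisors found.
89 is prime.

Yes, 89 is prime


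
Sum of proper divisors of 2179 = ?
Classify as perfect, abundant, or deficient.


Proper divisors: 1
Sum = 1 = 1
1 < 2179 → deficient

s(2179) = 1 (deficient)


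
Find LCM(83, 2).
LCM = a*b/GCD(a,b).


GCD(83, 2) = 1
LCM = 83*2/1 = 166/1 = 166

LCM = 166


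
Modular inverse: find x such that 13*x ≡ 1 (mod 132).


Use the extended Euclidean algorithm on (132, 13); each row r = 132*s + 13*t:
r=132, s=1, t=0
r=13, s=0, t=1
q=10: r=2, s=1, t=-10   [132*(1) + 13*(-10) = 2]
q=6: r=1, s=-6, t=61   [132*(-6) + 13*(61) = 1]
q=2: r=0, s=13, t=-132   [132*(13) + 13*(-132) = 0]
GCD = 1 with t = 61, so 13*(61) ≡ 1 (mod 132)
Inverse = 61 mod 132 = 61
Check: 13 * 61 = 793 ≡ 1 (mod 132)

13^(-1) ≡ 61 (mod 132)


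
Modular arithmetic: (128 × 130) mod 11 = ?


128 × 130 = 16640
16640 mod 11 = 8


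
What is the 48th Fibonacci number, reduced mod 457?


F(k) mod 457 for k=1..48:
1, 1, 2, 3, 5, 8, 13, 21, 34, 55, 89, 144, 233, 377, 153, 73, 226, 299, 68, 367, 435, 345, 323, 211, 77, 288, 365, 196, 104, 300, 404, 247, 194, 441, 178, 162, 340, 45, 385, 430, 358, 331, 232, 106, 338, 444, 325, 312
F(48) mod 457 = 312


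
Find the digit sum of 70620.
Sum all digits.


7 + 0 + 6 + 2 + 0 = 15


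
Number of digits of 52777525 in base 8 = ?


52777525 in base 8 = 311251065
Number of digits = 9

9 digits (base 8)


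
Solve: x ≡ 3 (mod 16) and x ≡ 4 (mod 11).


M = 16*11 = 176
M1 = M/16 = 11, M2 = M/11 = 16
M1^(-1) mod 16 = 3, M2^(-1) mod 11 = 9
x = 3*11*3 + 4*16*9 = 675
675 mod 176 = 147
Check: 147 mod 16 = 3 ✓, 147 mod 11 = 4 ✓

x ≡ 147 (mod 176)


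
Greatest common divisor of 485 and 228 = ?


485 = 2 * 228 + 29
228 = 7 * 29 + 25
29 = 1 * 25 + 4
25 = 6 * 4 + 1
4 = 4 * 1 + 0
GCD = 1
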